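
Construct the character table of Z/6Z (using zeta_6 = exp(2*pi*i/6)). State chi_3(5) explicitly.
Character table of Z/6Z (irreps indexed chi_0,...,chi_5 with chi_k(m) = zeta_6^(k*m), zeta_6 = exp(2*pi*i/6)):
  irrep \ class  {0} (size 1)  {1} (size 1)    {2} (size 1)    {3} (size 1)  {4} (size 1)    {5} (size 1)  
  chi_0          1             1               1               1             1               1             
  chi_1          1             exp(I*pi/3)     exp(2*I*pi/3)   -1            exp(-2*I*pi/3)  exp(-I*pi/3)  
  chi_2          1             exp(2*I*pi/3)   exp(-2*I*pi/3)  1             exp(2*I*pi/3)   exp(-2*I*pi/3)
  chi_3          1             -1              1               -1            1               -1            
  chi_4          1             exp(-2*I*pi/3)  exp(2*I*pi/3)   1             exp(-2*I*pi/3)  exp(2*I*pi/3) 
  chi_5          1             exp(-I*pi/3)    exp(-2*I*pi/3)  -1            exp(2*I*pi/3)   exp(I*pi/3)   

Spot check: chi_3(5) = zeta_6^(3*5) = zeta_6^15 = -1.

Explanation: Z/6Z is abelian, so all 6 irreducible complex representations are 1-dimensional. They are given by chi_k(m) = zeta_6^(k*m) for k = 0,...,5. Row orthogonality: sum_m chi_k(m) conj(chi_l(m)) = 6 * [k = l].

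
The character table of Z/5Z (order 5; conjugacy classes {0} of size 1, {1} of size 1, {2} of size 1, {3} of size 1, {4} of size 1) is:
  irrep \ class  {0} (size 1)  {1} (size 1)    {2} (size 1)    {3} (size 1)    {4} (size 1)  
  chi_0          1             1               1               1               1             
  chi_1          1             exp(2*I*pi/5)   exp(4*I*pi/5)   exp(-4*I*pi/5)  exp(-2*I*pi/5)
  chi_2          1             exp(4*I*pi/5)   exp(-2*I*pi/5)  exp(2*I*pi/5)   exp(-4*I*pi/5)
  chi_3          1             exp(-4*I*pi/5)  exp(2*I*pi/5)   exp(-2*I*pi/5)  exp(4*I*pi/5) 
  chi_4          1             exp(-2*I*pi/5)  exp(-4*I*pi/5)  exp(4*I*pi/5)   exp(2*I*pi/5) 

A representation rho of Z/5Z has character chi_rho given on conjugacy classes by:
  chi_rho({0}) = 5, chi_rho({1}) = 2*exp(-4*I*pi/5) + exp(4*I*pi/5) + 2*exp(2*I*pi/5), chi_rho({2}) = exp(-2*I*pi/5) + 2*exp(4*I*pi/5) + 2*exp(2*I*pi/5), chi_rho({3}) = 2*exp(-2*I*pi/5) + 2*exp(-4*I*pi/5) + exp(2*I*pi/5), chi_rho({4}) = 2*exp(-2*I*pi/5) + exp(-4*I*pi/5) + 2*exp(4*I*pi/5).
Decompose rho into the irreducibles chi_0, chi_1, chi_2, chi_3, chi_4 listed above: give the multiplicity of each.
Multiplicities: chi_0: 0, chi_1: 2, chi_2: 1, chi_3: 2, chi_4: 0.

Justification: Use <chi_rho, chi> = (1/|G|) sum_C |C| * chi_rho(C) * conj(chi(C)) with |G| = 5 for each irreducible chi in the table:
  <chi_rho, chi_0> = (1/5)[1*(5)*conj(1) + 1*(2*exp(-4*I*pi/5) + exp(4*I*pi/5) + 2*exp(2*I*pi/5))*conj(1) + 1*(exp(-2*I*pi/5) + 2*exp(4*I*pi/5) + 2*exp(2*I*pi/5))*conj(1) + 1*(2*exp(-2*I*pi/5) + 2*exp(-4*I*pi/5) + exp(2*I*pi/5))*conj(1) + 1*(2*exp(-2*I*pi/5) + exp(-4*I*pi/5) + 2*exp(4*I*pi/5))*conj(1)]
      = (1/5)[(5) + (2*exp(-4*I*pi/5) + exp(4*I*pi/5) + 2*exp(2*I*pi/5)) + (exp(-2*I*pi/5) + 2*exp(4*I*pi/5) + 2*exp(2*I*pi/5)) + (2*exp(-2*I*pi/5) + 2*exp(-4*I*pi/5) + exp(2*I*pi/5)) + (2*exp(-2*I*pi/5) + exp(-4*I*pi/5) + 2*exp(4*I*pi/5))] = 0/5 = 0
  <chi_rho, chi_1> = (1/5)[1*(5)*conj(1) + 1*(2*exp(-4*I*pi/5) + exp(4*I*pi/5) + 2*exp(2*I*pi/5))*conj(exp(2*I*pi/5)) + 1*(exp(-2*I*pi/5) + 2*exp(4*I*pi/5) + 2*exp(2*I*pi/5))*conj(exp(4*I*pi/5)) + 1*(2*exp(-2*I*pi/5) + 2*exp(-4*I*pi/5) + exp(2*I*pi/5))*conj(exp(-4*I*pi/5)) + 1*(2*exp(-2*I*pi/5) + exp(-4*I*pi/5) + 2*exp(4*I*pi/5))*conj(exp(-2*I*pi/5))]
      = (1/5)[(5) + (2 + exp(2*I*pi/5) + 2*exp(4*I*pi/5)) + (2 + 2*exp(-2*I*pi/5) + exp(4*I*pi/5)) + (2 + exp(-4*I*pi/5) + 2*exp(2*I*pi/5)) + (2 + 2*exp(-4*I*pi/5) + exp(-2*I*pi/5))] = 10/5 = 2
  <chi_rho, chi_2> = (1/5)[1*(5)*conj(1) + 1*(2*exp(-4*I*pi/5) + exp(4*I*pi/5) + 2*exp(2*I*pi/5))*conj(exp(4*I*pi/5)) + 1*(exp(-2*I*pi/5) + 2*exp(4*I*pi/5) + 2*exp(2*I*pi/5))*conj(exp(-2*I*pi/5)) + 1*(2*exp(-2*I*pi/5) + 2*exp(-4*I*pi/5) + exp(2*I*pi/5))*conj(exp(2*I*pi/5)) + 1*(2*exp(-2*I*pi/5) + exp(-4*I*pi/5) + 2*exp(4*I*pi/5))*conj(exp(-4*I*pi/5))]
      = (1/5)[(5) + (1 + 2*exp(-2*I*pi/5) + 2*exp(2*I*pi/5)) + (1 + 2*exp(-4*I*pi/5) + 2*exp(4*I*pi/5)) + (1 + 2*exp(-4*I*pi/5) + 2*exp(4*I*pi/5)) + (1 + 2*exp(-2*I*pi/5) + 2*exp(2*I*pi/5))] = 5/5 = 1
  <chi_rho, chi_3> = (1/5)[1*(5)*conj(1) + 1*(2*exp(-4*I*pi/5) + exp(4*I*pi/5) + 2*exp(2*I*pi/5))*conj(exp(-4*I*pi/5)) + 1*(exp(-2*I*pi/5) + 2*exp(4*I*pi/5) + 2*exp(2*I*pi/5))*conj(exp(2*I*pi/5)) + 1*(2*exp(-2*I*pi/5) + 2*exp(-4*I*pi/5) + exp(2*I*pi/5))*conj(exp(-2*I*pi/5)) + 1*(2*exp(-2*I*pi/5) + exp(-4*I*pi/5) + 2*exp(4*I*pi/5))*conj(exp(4*I*pi/5))]
      = (1/5)[(5) + (2 + 2*exp(-4*I*pi/5) + exp(-2*I*pi/5)) + (2 + exp(-4*I*pi/5) + 2*exp(2*I*pi/5)) + (2 + 2*exp(-2*I*pi/5) + exp(4*I*pi/5)) + (2 + exp(2*I*pi/5) + 2*exp(4*I*pi/5))] = 10/5 = 2
  <chi_rho, chi_4> = (1/5)[1*(5)*conj(1) + 1*(2*exp(-4*I*pi/5) + exp(4*I*pi/5) + 2*exp(2*I*pi/5))*conj(exp(-2*I*pi/5)) + 1*(exp(-2*I*pi/5) + 2*exp(4*I*pi/5) + 2*exp(2*I*pi/5))*conj(exp(-4*I*pi/5)) + 1*(2*exp(-2*I*pi/5) + 2*exp(-4*I*pi/5) + exp(2*I*pi/5))*conj(exp(4*I*pi/5)) + 1*(2*exp(-2*I*pi/5) + exp(-4*I*pi/5) + 2*exp(4*I*pi/5))*conj(exp(2*I*pi/5))]
      = (1/5)[(5) + (2*exp(-2*I*pi/5) + exp(-4*I*pi/5) + 2*exp(4*I*pi/5)) + (2*exp(-2*I*pi/5) + 2*exp(-4*I*pi/5) + exp(2*I*pi/5)) + (exp(-2*I*pi/5) + 2*exp(4*I*pi/5) + 2*exp(2*I*pi/5)) + (2*exp(-4*I*pi/5) + exp(4*I*pi/5) + 2*exp(2*I*pi/5))] = 0/5 = 0
(Exp terms are combined using exp(i*s)*conj(exp(i*t)) = exp(i*(s-t)), and sums of them are collapsed using the identity that for every m > 1 the m distinct m-th roots of unity sum to 0, e.g. 1 + exp(2*I*pi/3) + exp(-2*I*pi/3) = 0.)
Dimension check: dim(rho) = sum (mult * dim) = 0*1 + 2*1 + 1*1 + 2*1 + 0*1 = 5 = chi_rho(e) = 5.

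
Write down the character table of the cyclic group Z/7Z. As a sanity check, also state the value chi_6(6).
Character table of Z/7Z (irreps indexed chi_0,...,chi_6 with chi_k(m) = zeta_7^(k*m), zeta_7 = exp(2*pi*i/7)):
  irrep \ class  {0} (size 1)  {1} (size 1)    {2} (size 1)    {3} (size 1)    {4} (size 1)    {5} (size 1)    {6} (size 1)  
  chi_0          1             1               1               1               1               1               1             
  chi_1          1             exp(2*I*pi/7)   exp(4*I*pi/7)   exp(6*I*pi/7)   exp(-6*I*pi/7)  exp(-4*I*pi/7)  exp(-2*I*pi/7)
  chi_2          1             exp(4*I*pi/7)   exp(-6*I*pi/7)  exp(-2*I*pi/7)  exp(2*I*pi/7)   exp(6*I*pi/7)   exp(-4*I*pi/7)
  chi_3          1             exp(6*I*pi/7)   exp(-2*I*pi/7)  exp(4*I*pi/7)   exp(-4*I*pi/7)  exp(2*I*pi/7)   exp(-6*I*pi/7)
  chi_4          1             exp(-6*I*pi/7)  exp(2*I*pi/7)   exp(-4*I*pi/7)  exp(4*I*pi/7)   exp(-2*I*pi/7)  exp(6*I*pi/7) 
  chi_5          1             exp(-4*I*pi/7)  exp(6*I*pi/7)   exp(2*I*pi/7)   exp(-2*I*pi/7)  exp(-6*I*pi/7)  exp(4*I*pi/7) 
  chi_6          1             exp(-2*I*pi/7)  exp(-4*I*pi/7)  exp(-6*I*pi/7)  exp(6*I*pi/7)   exp(4*I*pi/7)   exp(2*I*pi/7) 

Spot check: chi_6(6) = zeta_7^(6*6) = zeta_7^36 = exp(2*I*pi/7).

Proof sketch: Z/7Z is abelian, so all 7 irreducible complex representations are 1-dimensional. They are given by chi_k(m) = zeta_7^(k*m) for k = 0,...,6. Row orthogonality: sum_m chi_k(m) conj(chi_l(m)) = 7 * [k = l].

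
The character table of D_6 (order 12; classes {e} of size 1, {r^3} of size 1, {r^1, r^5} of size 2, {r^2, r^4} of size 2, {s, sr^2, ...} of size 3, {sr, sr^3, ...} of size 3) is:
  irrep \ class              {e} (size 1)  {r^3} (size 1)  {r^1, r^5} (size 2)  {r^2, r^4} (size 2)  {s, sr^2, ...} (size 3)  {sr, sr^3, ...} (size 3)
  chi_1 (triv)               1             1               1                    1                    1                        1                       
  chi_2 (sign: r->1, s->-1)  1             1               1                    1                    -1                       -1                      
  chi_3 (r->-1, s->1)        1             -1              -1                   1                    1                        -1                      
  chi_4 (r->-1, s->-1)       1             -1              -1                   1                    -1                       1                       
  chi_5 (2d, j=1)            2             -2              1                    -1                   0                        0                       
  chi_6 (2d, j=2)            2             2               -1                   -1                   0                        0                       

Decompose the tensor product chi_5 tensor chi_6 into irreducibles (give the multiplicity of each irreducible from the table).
chi_5 tensor chi_6 = chi_3 + chi_4 + chi_5 (all other irreducibles have multiplicity 0).

Proof sketch: The character of a tensor product is the pointwise product (chi_5 * chi_6)(C) = chi_5(C) * chi_6(C):
  {e}: (2)*(2), {r^3}: (-2)*(2), {r^1, r^5}: (1)*(-1), {r^2, r^4}: (-1)*(-1), {s, sr^2, ...}: (0)*(0), {sr, sr^3, ...}: (0)*(0)
so (chi_5 * chi_6) takes values
  {e} -> 4, {r^3} -> -4, {r^1, r^5} -> -1, {r^2, r^4} -> 1, {s, sr^2, ...} -> 0, {sr, sr^3, ...} -> 0.
Now take the inner product of this character with each irreducible chi from the table, <chi_5*chi_6, chi> = (1/12) sum_C |C| (chi_5*chi_6)(C) conj(chi(C)):
  <chi_5*chi_6, chi_1> = (1/12)[1*(4)*conj(1) + 1*(-4)*conj(1) + 2*(-1)*conj(1) + 2*(1)*conj(1) + 3*(0)*conj(1) + 3*(0)*conj(1)]
      = (1/12)[(4) + (-4) + (-2) + (2) + (0) + (0)] = 0/12 = 0
  <chi_5*chi_6, chi_2> = (1/12)[1*(4)*conj(1) + 1*(-4)*conj(1) + 2*(-1)*conj(1) + 2*(1)*conj(1) + 3*(0)*conj(-1) + 3*(0)*conj(-1)]
      = (1/12)[(4) + (-4) + (-2) + (2) + (0) + (0)] = 0/12 = 0
  <chi_5*chi_6, chi_3> = (1/12)[1*(4)*conj(1) + 1*(-4)*conj(-1) + 2*(-1)*conj(-1) + 2*(1)*conj(1) + 3*(0)*conj(1) + 3*(0)*conj(-1)]
      = (1/12)[(4) + (4) + (2) + (2) + (0) + (0)] = 12/12 = 1
  <chi_5*chi_6, chi_4> = (1/12)[1*(4)*conj(1) + 1*(-4)*conj(-1) + 2*(-1)*conj(-1) + 2*(1)*conj(1) + 3*(0)*conj(-1) + 3*(0)*conj(1)]
      = (1/12)[(4) + (4) + (2) + (2) + (0) + (0)] = 12/12 = 1
  <chi_5*chi_6, chi_5> = (1/12)[1*(4)*conj(2) + 1*(-4)*conj(-2) + 2*(-1)*conj(1) + 2*(1)*conj(-1) + 3*(0)*conj(0) + 3*(0)*conj(0)]
      = (1/12)[(8) + (8) + (-2) + (-2) + (0) + (0)] = 12/12 = 1
  <chi_5*chi_6, chi_6> = (1/12)[1*(4)*conj(2) + 1*(-4)*conj(2) + 2*(-1)*conj(-1) + 2*(1)*conj(-1) + 3*(0)*conj(0) + 3*(0)*conj(0)]
      = (1/12)[(8) + (-8) + (2) + (-2) + (0) + (0)] = 0/12 = 0
Hence the multiplicities are chi_3: 1, chi_4: 1, chi_5: 1. Dimension check: dim(chi_5)*dim(chi_6) = 2*2 = 4 and sum (mult * dim) = 1*1 + 1*1 + 1*2 = 4.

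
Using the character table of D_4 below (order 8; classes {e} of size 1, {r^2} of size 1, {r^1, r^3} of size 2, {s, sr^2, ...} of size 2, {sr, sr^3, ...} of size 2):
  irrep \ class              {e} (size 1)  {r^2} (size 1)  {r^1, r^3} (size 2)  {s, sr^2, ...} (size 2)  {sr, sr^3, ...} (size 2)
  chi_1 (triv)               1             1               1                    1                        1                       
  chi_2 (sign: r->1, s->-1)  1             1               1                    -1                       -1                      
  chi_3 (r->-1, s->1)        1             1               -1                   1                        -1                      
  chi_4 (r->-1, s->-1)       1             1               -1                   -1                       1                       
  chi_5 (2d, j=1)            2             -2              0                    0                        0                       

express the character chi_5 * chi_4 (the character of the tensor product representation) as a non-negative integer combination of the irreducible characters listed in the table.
chi_5 tensor chi_4 = chi_5 (all other irreducibles have multiplicity 0).

Justification: The character of a tensor product is the pointwise product (chi_5 * chi_4)(C) = chi_5(C) * chi_4(C):
  {e}: (2)*(1), {r^2}: (-2)*(1), {r^1, r^3}: (0)*(-1), {s, sr^2, ...}: (0)*(-1), {sr, sr^3, ...}: (0)*(1)
so (chi_5 * chi_4) takes values
  {e} -> 2, {r^2} -> -2, {r^1, r^3} -> 0, {s, sr^2, ...} -> 0, {sr, sr^3, ...} -> 0.
Now take the inner product of this character with each irreducible chi from the table, <chi_5*chi_4, chi> = (1/8) sum_C |C| (chi_5*chi_4)(C) conj(chi(C)):
  <chi_5*chi_4, chi_1> = (1/8)[1*(2)*conj(1) + 1*(-2)*conj(1) + 2*(0)*conj(1) + 2*(0)*conj(1) + 2*(0)*conj(1)]
      = (1/8)[(2) + (-2) + (0) + (0) + (0)] = 0/8 = 0
  <chi_5*chi_4, chi_2> = (1/8)[1*(2)*conj(1) + 1*(-2)*conj(1) + 2*(0)*conj(1) + 2*(0)*conj(-1) + 2*(0)*conj(-1)]
      = (1/8)[(2) + (-2) + (0) + (0) + (0)] = 0/8 = 0
  <chi_5*chi_4, chi_3> = (1/8)[1*(2)*conj(1) + 1*(-2)*conj(1) + 2*(0)*conj(-1) + 2*(0)*conj(1) + 2*(0)*conj(-1)]
      = (1/8)[(2) + (-2) + (0) + (0) + (0)] = 0/8 = 0
  <chi_5*chi_4, chi_4> = (1/8)[1*(2)*conj(1) + 1*(-2)*conj(1) + 2*(0)*conj(-1) + 2*(0)*conj(-1) + 2*(0)*conj(1)]
      = (1/8)[(2) + (-2) + (0) + (0) + (0)] = 0/8 = 0
  <chi_5*chi_4, chi_5> = (1/8)[1*(2)*conj(2) + 1*(-2)*conj(-2) + 2*(0)*conj(0) + 2*(0)*conj(0) + 2*(0)*conj(0)]
      = (1/8)[(4) + (4) + (0) + (0) + (0)] = 8/8 = 1
Hence the multiplicities are chi_5: 1. Dimension check: dim(chi_5)*dim(chi_4) = 2*1 = 2 and sum (mult * dim) = 1*2 = 2.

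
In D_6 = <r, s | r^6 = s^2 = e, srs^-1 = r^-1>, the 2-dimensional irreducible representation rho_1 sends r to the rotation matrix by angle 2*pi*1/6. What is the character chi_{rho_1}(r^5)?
chi_{rho_1}(r^5) = 2*cos(2*pi*1*5/6) = 1

Why: rho_1(r^5) is rotation by angle 2*pi*1*5/6, whose trace is 2*cos(2*pi*1*5/6) = 1.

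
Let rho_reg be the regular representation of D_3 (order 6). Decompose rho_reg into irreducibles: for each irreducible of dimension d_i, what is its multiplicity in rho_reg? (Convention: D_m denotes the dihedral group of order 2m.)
Each irreducible V_i of dimension d_i appears with multiplicity d_i, i.e. rho_reg = (direct sum over all irreducibles V_i) d_i V_i. The irreducible dimensions for D_3 are 1, 1, 2: 2 irreducibles of dimension 1, each with multiplicity 1; 1 irreducible of dimension 2, with multiplicity 2. Total dimension 2*1*1 + 1*2*2 = 6 = |G|.

Derivation: General theorem: in the regular representation of a finite group G, each irreducible appears with multiplicity equal to its dimension. Check: dim(rho_reg) = sum d_i^2 = 1 + 1 + 4 = 6 = |G|.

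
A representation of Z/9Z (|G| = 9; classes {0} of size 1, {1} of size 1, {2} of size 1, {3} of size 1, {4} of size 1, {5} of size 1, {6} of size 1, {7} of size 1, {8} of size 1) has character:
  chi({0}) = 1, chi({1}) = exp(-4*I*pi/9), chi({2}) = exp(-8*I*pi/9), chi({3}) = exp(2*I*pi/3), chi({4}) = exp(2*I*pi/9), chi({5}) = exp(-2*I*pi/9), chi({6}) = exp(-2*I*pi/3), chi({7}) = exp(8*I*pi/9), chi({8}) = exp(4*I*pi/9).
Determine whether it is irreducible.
Irreducible: <chi, chi> = 1.

Solution. <chi, chi> = (1/|G|) sum_C |C| * |chi(C)|^2 = (1/9)[1*|1|^2 + 1*|exp(-4*I*pi/9)|^2 + 1*|exp(-8*I*pi/9)|^2 + 1*|exp(2*I*pi/3)|^2 + 1*|exp(2*I*pi/9)|^2 + 1*|exp(-2*I*pi/9)|^2 + 1*|exp(-2*I*pi/3)|^2 + 1*|exp(8*I*pi/9)|^2 + 1*|exp(4*I*pi/9)|^2]
  = (1/9)[(1) + (1) + (1) + (1) + (1) + (1) + (1) + (1) + (1)] = 9/9 = 1.
(Exp terms are combined using exp(i*s)*conj(exp(i*t)) = exp(i*(s-t)), and sums of them are collapsed using the identity that for every m > 1 the m distinct m-th roots of unity sum to 0, e.g. 1 + exp(2*I*pi/3) + exp(-2*I*pi/3) = 0.)
A character is irreducible iff <chi, chi> = 1, so this representation is irreducible.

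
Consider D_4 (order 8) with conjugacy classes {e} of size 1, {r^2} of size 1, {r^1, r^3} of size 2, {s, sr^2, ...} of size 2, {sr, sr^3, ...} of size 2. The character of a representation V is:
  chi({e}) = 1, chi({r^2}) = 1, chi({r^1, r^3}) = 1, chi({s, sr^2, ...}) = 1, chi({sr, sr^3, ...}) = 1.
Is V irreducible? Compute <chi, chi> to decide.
Irreducible: <chi, chi> = 1.

Solution. <chi, chi> = (1/|G|) sum_C |C| * |chi(C)|^2 = (1/8)[1*|1|^2 + 1*|1|^2 + 2*|1|^2 + 2*|1|^2 + 2*|1|^2]
  = (1/8)[(1) + (1) + (2) + (2) + (2)] = 8/8 = 1.
A character is irreducible iff <chi, chi> = 1, so this representation is irreducible.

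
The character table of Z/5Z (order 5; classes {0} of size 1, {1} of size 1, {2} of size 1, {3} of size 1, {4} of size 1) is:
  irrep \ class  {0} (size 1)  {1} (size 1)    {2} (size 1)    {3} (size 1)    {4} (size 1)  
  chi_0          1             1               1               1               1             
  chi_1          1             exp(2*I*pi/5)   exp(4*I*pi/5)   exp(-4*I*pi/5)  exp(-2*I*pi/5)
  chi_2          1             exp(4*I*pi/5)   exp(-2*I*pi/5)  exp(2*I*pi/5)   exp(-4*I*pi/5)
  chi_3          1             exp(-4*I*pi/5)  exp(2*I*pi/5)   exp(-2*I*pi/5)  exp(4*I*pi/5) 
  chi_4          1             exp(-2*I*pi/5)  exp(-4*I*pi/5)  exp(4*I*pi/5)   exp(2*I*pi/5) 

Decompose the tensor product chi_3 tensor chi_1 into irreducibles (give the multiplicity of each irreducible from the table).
chi_3 tensor chi_1 = chi_4 (all other irreducibles have multiplicity 0).

Details: The character of a tensor product is the pointwise product (chi_3 * chi_1)(C) = chi_3(C) * chi_1(C):
  {0}: (1)*(1), {1}: (exp(-4*I*pi/5))*(exp(2*I*pi/5)), {2}: (exp(2*I*pi/5))*(exp(4*I*pi/5)), {3}: (exp(-2*I*pi/5))*(exp(-4*I*pi/5)), {4}: (exp(4*I*pi/5))*(exp(-2*I*pi/5))
so (chi_3 * chi_1) takes values
  {0} -> 1, {1} -> exp(-2*I*pi/5), {2} -> exp(-4*I*pi/5), {3} -> exp(4*I*pi/5), {4} -> exp(2*I*pi/5).
Now take the inner product of this character with each irreducible chi from the table, <chi_3*chi_1, chi> = (1/5) sum_C |C| (chi_3*chi_1)(C) conj(chi(C)):
  <chi_3*chi_1, chi_0> = (1/5)[1*(1)*conj(1) + 1*(exp(-2*I*pi/5))*conj(1) + 1*(exp(-4*I*pi/5))*conj(1) + 1*(exp(4*I*pi/5))*conj(1) + 1*(exp(2*I*pi/5))*conj(1)]
      = (1/5)[(1) + (exp(-2*I*pi/5)) + (exp(-4*I*pi/5)) + (exp(4*I*pi/5)) + (exp(2*I*pi/5))] = 0/5 = 0
  <chi_3*chi_1, chi_1> = (1/5)[1*(1)*conj(1) + 1*(exp(-2*I*pi/5))*conj(exp(2*I*pi/5)) + 1*(exp(-4*I*pi/5))*conj(exp(4*I*pi/5)) + 1*(exp(4*I*pi/5))*conj(exp(-4*I*pi/5)) + 1*(exp(2*I*pi/5))*conj(exp(-2*I*pi/5))]
      = (1/5)[(1) + (exp(-4*I*pi/5)) + (exp(2*I*pi/5)) + (exp(-2*I*pi/5)) + (exp(4*I*pi/5))] = 0/5 = 0
  <chi_3*chi_1, chi_2> = (1/5)[1*(1)*conj(1) + 1*(exp(-2*I*pi/5))*conj(exp(4*I*pi/5)) + 1*(exp(-4*I*pi/5))*conj(exp(-2*I*pi/5)) + 1*(exp(4*I*pi/5))*conj(exp(2*I*pi/5)) + 1*(exp(2*I*pi/5))*conj(exp(-4*I*pi/5))]
      = (1/5)[(1) + (exp(4*I*pi/5)) + (exp(-2*I*pi/5)) + (exp(2*I*pi/5)) + (exp(-4*I*pi/5))] = 0/5 = 0
  <chi_3*chi_1, chi_3> = (1/5)[1*(1)*conj(1) + 1*(exp(-2*I*pi/5))*conj(exp(-4*I*pi/5)) + 1*(exp(-4*I*pi/5))*conj(exp(2*I*pi/5)) + 1*(exp(4*I*pi/5))*conj(exp(-2*I*pi/5)) + 1*(exp(2*I*pi/5))*conj(exp(4*I*pi/5))]
      = (1/5)[(1) + (exp(2*I*pi/5)) + (exp(4*I*pi/5)) + (exp(-4*I*pi/5)) + (exp(-2*I*pi/5))] = 0/5 = 0
  <chi_3*chi_1, chi_4> = (1/5)[1*(1)*conj(1) + 1*(exp(-2*I*pi/5))*conj(exp(-2*I*pi/5)) + 1*(exp(-4*I*pi/5))*conj(exp(-4*I*pi/5)) + 1*(exp(4*I*pi/5))*conj(exp(4*I*pi/5)) + 1*(exp(2*I*pi/5))*conj(exp(2*I*pi/5))]
      = (1/5)[(1) + (1) + (1) + (1) + (1)] = 5/5 = 1
(Exp terms are combined using exp(i*s)*conj(exp(i*t)) = exp(i*(s-t)), and sums of them are collapsed using the identity that for every m > 1 the m distinct m-th roots of unity sum to 0, e.g. 1 + exp(2*I*pi/3) + exp(-2*I*pi/3) = 0.)
Hence the multiplicities are chi_4: 1. Dimension check: dim(chi_3)*dim(chi_1) = 1*1 = 1 and sum (mult * dim) = 1*1 = 1.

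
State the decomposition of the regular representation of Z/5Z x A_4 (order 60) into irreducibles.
Each irreducible V_i of dimension d_i appears with multiplicity d_i, i.e. rho_reg = (direct sum over all irreducibles V_i) d_i V_i. The irreducible dimensions for Z/5Z x A_4 are 1, 1, 1, 1, 1, 1, 1, 1, 1, 1, 1, 1, 1, 1, 1, 3, 3, 3, 3, 3: 15 irreducibles of dimension 1, each with multiplicity 1; 5 irreducibles of dimension 3, each with multiplicity 3. Total dimension 15*1*1 + 5*3*3 = 60 = |G|.

Argument: General theorem: in the regular representation of a finite group G, each irreducible appears with multiplicity equal to its dimension. Check: dim(rho_reg) = sum d_i^2 = 1 + 1 + 1 + 1 + 1 + 1 + 1 + 1 + 1 + 1 + 1 + 1 + 1 + 1 + 1 + 9 + 9 + 9 + 9 + 9 = 60 = |G|.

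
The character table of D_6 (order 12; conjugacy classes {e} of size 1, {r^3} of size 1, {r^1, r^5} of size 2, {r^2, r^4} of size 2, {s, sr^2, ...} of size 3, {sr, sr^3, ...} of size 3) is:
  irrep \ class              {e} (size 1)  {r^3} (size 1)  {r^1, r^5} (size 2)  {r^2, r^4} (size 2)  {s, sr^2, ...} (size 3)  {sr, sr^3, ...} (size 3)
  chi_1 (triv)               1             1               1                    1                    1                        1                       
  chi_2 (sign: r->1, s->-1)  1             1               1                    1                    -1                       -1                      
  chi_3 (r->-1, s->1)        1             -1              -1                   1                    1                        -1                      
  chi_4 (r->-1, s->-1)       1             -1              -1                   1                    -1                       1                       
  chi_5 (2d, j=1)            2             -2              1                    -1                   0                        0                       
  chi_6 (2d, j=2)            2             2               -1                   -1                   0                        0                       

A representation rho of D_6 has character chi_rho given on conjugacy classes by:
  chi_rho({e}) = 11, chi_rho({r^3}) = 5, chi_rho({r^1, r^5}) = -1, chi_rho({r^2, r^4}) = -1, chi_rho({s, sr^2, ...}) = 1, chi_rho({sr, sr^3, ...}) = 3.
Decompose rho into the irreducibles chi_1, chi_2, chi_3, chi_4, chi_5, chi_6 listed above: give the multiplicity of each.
Multiplicities: chi_1: 2, chi_2: 0, chi_3: 0, chi_4: 1, chi_5: 1, chi_6: 3.

Proof sketch: Use <chi_rho, chi> = (1/|G|) sum_C |C| * chi_rho(C) * conj(chi(C)) with |G| = 12 for each irreducible chi in the table:
  <chi_rho, chi_1> = (1/12)[1*(11)*conj(1) + 1*(5)*conj(1) + 2*(-1)*conj(1) + 2*(-1)*conj(1) + 3*(1)*conj(1) + 3*(3)*conj(1)]
      = (1/12)[(11) + (5) + (-2) + (-2) + (3) + (9)] = 24/12 = 2
  <chi_rho, chi_2> = (1/12)[1*(11)*conj(1) + 1*(5)*conj(1) + 2*(-1)*conj(1) + 2*(-1)*conj(1) + 3*(1)*conj(-1) + 3*(3)*conj(-1)]
      = (1/12)[(11) + (5) + (-2) + (-2) + (-3) + (-9)] = 0/12 = 0
  <chi_rho, chi_3> = (1/12)[1*(11)*conj(1) + 1*(5)*conj(-1) + 2*(-1)*conj(-1) + 2*(-1)*conj(1) + 3*(1)*conj(1) + 3*(3)*conj(-1)]
      = (1/12)[(11) + (-5) + (2) + (-2) + (3) + (-9)] = 0/12 = 0
  <chi_rho, chi_4> = (1/12)[1*(11)*conj(1) + 1*(5)*conj(-1) + 2*(-1)*conj(-1) + 2*(-1)*conj(1) + 3*(1)*conj(-1) + 3*(3)*conj(1)]
      = (1/12)[(11) + (-5) + (2) + (-2) + (-3) + (9)] = 12/12 = 1
  <chi_rho, chi_5> = (1/12)[1*(11)*conj(2) + 1*(5)*conj(-2) + 2*(-1)*conj(1) + 2*(-1)*conj(-1) + 3*(1)*conj(0) + 3*(3)*conj(0)]
      = (1/12)[(22) + (-10) + (-2) + (2) + (0) + (0)] = 12/12 = 1
  <chi_rho, chi_6> = (1/12)[1*(11)*conj(2) + 1*(5)*conj(2) + 2*(-1)*conj(-1) + 2*(-1)*conj(-1) + 3*(1)*conj(0) + 3*(3)*conj(0)]
      = (1/12)[(22) + (10) + (2) + (2) + (0) + (0)] = 36/12 = 3
Dimension check: dim(rho) = sum (mult * dim) = 2*1 + 0*1 + 0*1 + 1*1 + 1*2 + 3*2 = 11 = chi_rho(e) = 11.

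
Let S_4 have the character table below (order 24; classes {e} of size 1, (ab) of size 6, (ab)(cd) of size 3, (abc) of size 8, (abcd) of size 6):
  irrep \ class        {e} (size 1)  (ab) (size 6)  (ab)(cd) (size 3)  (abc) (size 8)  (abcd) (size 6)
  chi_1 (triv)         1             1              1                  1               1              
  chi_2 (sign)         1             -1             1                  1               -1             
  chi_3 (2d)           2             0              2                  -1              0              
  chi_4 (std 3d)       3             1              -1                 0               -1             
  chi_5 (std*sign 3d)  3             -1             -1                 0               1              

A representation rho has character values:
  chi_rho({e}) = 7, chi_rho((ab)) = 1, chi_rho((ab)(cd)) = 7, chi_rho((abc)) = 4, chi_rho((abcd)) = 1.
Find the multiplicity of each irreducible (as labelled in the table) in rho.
Multiplicities: chi_1: 3, chi_2: 2, chi_3: 1, chi_4: 0, chi_5: 0.

Proof sketch: Use <chi_rho, chi> = (1/|G|) sum_C |C| * chi_rho(C) * conj(chi(C)) with |G| = 24 for each irreducible chi in the table:
  <chi_rho, chi_1> = (1/24)[1*(7)*conj(1) + 6*(1)*conj(1) + 3*(7)*conj(1) + 8*(4)*conj(1) + 6*(1)*conj(1)]
      = (1/24)[(7) + (6) + (21) + (32) + (6)] = 72/24 = 3
  <chi_rho, chi_2> = (1/24)[1*(7)*conj(1) + 6*(1)*conj(-1) + 3*(7)*conj(1) + 8*(4)*conj(1) + 6*(1)*conj(-1)]
      = (1/24)[(7) + (-6) + (21) + (32) + (-6)] = 48/24 = 2
  <chi_rho, chi_3> = (1/24)[1*(7)*conj(2) + 6*(1)*conj(0) + 3*(7)*conj(2) + 8*(4)*conj(-1) + 6*(1)*conj(0)]
      = (1/24)[(14) + (0) + (42) + (-32) + (0)] = 24/24 = 1
  <chi_rho, chi_4> = (1/24)[1*(7)*conj(3) + 6*(1)*conj(1) + 3*(7)*conj(-1) + 8*(4)*conj(0) + 6*(1)*conj(-1)]
      = (1/24)[(21) + (6) + (-21) + (0) + (-6)] = 0/24 = 0
  <chi_rho, chi_5> = (1/24)[1*(7)*conj(3) + 6*(1)*conj(-1) + 3*(7)*conj(-1) + 8*(4)*conj(0) + 6*(1)*conj(1)]
      = (1/24)[(21) + (-6) + (-21) + (0) + (6)] = 0/24 = 0
Dimension check: dim(rho) = sum (mult * dim) = 3*1 + 2*1 + 1*2 + 0*3 + 0*3 = 7 = chi_rho(e) = 7.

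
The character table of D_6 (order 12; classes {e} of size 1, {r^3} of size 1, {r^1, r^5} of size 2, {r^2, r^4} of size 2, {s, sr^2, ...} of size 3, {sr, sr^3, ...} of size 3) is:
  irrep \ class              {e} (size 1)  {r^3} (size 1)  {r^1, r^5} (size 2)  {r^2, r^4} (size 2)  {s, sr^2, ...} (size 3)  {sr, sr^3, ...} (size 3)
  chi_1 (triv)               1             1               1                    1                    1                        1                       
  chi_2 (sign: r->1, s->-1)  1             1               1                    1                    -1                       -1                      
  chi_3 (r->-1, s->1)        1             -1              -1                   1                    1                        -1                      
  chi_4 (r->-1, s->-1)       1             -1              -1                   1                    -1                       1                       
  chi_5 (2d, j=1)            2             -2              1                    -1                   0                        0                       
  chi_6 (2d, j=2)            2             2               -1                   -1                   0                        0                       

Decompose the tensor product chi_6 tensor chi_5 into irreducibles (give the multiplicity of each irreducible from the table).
chi_6 tensor chi_5 = chi_3 + chi_4 + chi_5 (all other irreducibles have multiplicity 0).

Derivation: The character of a tensor product is the pointwise product (chi_6 * chi_5)(C) = chi_6(C) * chi_5(C):
  {e}: (2)*(2), {r^3}: (2)*(-2), {r^1, r^5}: (-1)*(1), {r^2, r^4}: (-1)*(-1), {s, sr^2, ...}: (0)*(0), {sr, sr^3, ...}: (0)*(0)
so (chi_6 * chi_5) takes values
  {e} -> 4, {r^3} -> -4, {r^1, r^5} -> -1, {r^2, r^4} -> 1, {s, sr^2, ...} -> 0, {sr, sr^3, ...} -> 0.
Now take the inner product of this character with each irreducible chi from the table, <chi_6*chi_5, chi> = (1/12) sum_C |C| (chi_6*chi_5)(C) conj(chi(C)):
  <chi_6*chi_5, chi_1> = (1/12)[1*(4)*conj(1) + 1*(-4)*conj(1) + 2*(-1)*conj(1) + 2*(1)*conj(1) + 3*(0)*conj(1) + 3*(0)*conj(1)]
      = (1/12)[(4) + (-4) + (-2) + (2) + (0) + (0)] = 0/12 = 0
  <chi_6*chi_5, chi_2> = (1/12)[1*(4)*conj(1) + 1*(-4)*conj(1) + 2*(-1)*conj(1) + 2*(1)*conj(1) + 3*(0)*conj(-1) + 3*(0)*conj(-1)]
      = (1/12)[(4) + (-4) + (-2) + (2) + (0) + (0)] = 0/12 = 0
  <chi_6*chi_5, chi_3> = (1/12)[1*(4)*conj(1) + 1*(-4)*conj(-1) + 2*(-1)*conj(-1) + 2*(1)*conj(1) + 3*(0)*conj(1) + 3*(0)*conj(-1)]
      = (1/12)[(4) + (4) + (2) + (2) + (0) + (0)] = 12/12 = 1
  <chi_6*chi_5, chi_4> = (1/12)[1*(4)*conj(1) + 1*(-4)*conj(-1) + 2*(-1)*conj(-1) + 2*(1)*conj(1) + 3*(0)*conj(-1) + 3*(0)*conj(1)]
      = (1/12)[(4) + (4) + (2) + (2) + (0) + (0)] = 12/12 = 1
  <chi_6*chi_5, chi_5> = (1/12)[1*(4)*conj(2) + 1*(-4)*conj(-2) + 2*(-1)*conj(1) + 2*(1)*conj(-1) + 3*(0)*conj(0) + 3*(0)*conj(0)]
      = (1/12)[(8) + (8) + (-2) + (-2) + (0) + (0)] = 12/12 = 1
  <chi_6*chi_5, chi_6> = (1/12)[1*(4)*conj(2) + 1*(-4)*conj(2) + 2*(-1)*conj(-1) + 2*(1)*conj(-1) + 3*(0)*conj(0) + 3*(0)*conj(0)]
      = (1/12)[(8) + (-8) + (2) + (-2) + (0) + (0)] = 0/12 = 0
Hence the multiplicities are chi_3: 1, chi_4: 1, chi_5: 1. Dimension check: dim(chi_6)*dim(chi_5) = 2*2 = 4 and sum (mult * dim) = 1*1 + 1*1 + 1*2 = 4.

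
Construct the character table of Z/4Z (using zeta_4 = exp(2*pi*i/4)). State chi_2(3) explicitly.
Character table of Z/4Z (irreps indexed chi_0,...,chi_3 with chi_k(m) = zeta_4^(k*m), zeta_4 = exp(2*pi*i/4)):
  irrep \ class  {0} (size 1)  {1} (size 1)  {2} (size 1)  {3} (size 1)
  chi_0          1             1             1             1           
  chi_1          1             I             -1            -I          
  chi_2          1             -1            1             -1          
  chi_3          1             -I            -1            I           

Spot check: chi_2(3) = zeta_4^(2*3) = zeta_4^6 = -1.

Proof sketch: Z/4Z is abelian, so all 4 irreducible complex representations are 1-dimensional. They are given by chi_k(m) = zeta_4^(k*m) for k = 0,...,3. Row orthogonality: sum_m chi_k(m) conj(chi_l(m)) = 4 * [k = l].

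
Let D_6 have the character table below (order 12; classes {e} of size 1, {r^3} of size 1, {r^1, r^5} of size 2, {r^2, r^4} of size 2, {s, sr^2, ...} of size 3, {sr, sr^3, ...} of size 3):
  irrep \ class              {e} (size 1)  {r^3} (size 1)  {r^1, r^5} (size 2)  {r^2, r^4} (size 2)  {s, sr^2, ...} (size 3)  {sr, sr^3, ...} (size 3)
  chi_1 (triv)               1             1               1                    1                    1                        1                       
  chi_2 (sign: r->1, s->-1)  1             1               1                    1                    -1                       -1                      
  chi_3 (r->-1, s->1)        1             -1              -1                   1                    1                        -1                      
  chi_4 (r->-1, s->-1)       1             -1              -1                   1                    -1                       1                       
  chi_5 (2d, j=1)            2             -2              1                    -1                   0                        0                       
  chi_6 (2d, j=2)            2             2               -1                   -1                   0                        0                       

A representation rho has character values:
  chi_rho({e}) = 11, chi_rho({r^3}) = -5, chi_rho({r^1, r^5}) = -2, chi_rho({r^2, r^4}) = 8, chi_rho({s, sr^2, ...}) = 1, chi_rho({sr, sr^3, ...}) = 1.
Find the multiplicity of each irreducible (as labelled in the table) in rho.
Multiplicities: chi_1: 2, chi_2: 1, chi_3: 3, chi_4: 3, chi_5: 1, chi_6: 0.

Justification: Use <chi_rho, chi> = (1/|G|) sum_C |C| * chi_rho(C) * conj(chi(C)) with |G| = 12 for each irreducible chi in the table:
  <chi_rho, chi_1> = (1/12)[1*(11)*conj(1) + 1*(-5)*conj(1) + 2*(-2)*conj(1) + 2*(8)*conj(1) + 3*(1)*conj(1) + 3*(1)*conj(1)]
      = (1/12)[(11) + (-5) + (-4) + (16) + (3) + (3)] = 24/12 = 2
  <chi_rho, chi_2> = (1/12)[1*(11)*conj(1) + 1*(-5)*conj(1) + 2*(-2)*conj(1) + 2*(8)*conj(1) + 3*(1)*conj(-1) + 3*(1)*conj(-1)]
      = (1/12)[(11) + (-5) + (-4) + (16) + (-3) + (-3)] = 12/12 = 1
  <chi_rho, chi_3> = (1/12)[1*(11)*conj(1) + 1*(-5)*conj(-1) + 2*(-2)*conj(-1) + 2*(8)*conj(1) + 3*(1)*conj(1) + 3*(1)*conj(-1)]
      = (1/12)[(11) + (5) + (4) + (16) + (3) + (-3)] = 36/12 = 3
  <chi_rho, chi_4> = (1/12)[1*(11)*conj(1) + 1*(-5)*conj(-1) + 2*(-2)*conj(-1) + 2*(8)*conj(1) + 3*(1)*conj(-1) + 3*(1)*conj(1)]
      = (1/12)[(11) + (5) + (4) + (16) + (-3) + (3)] = 36/12 = 3
  <chi_rho, chi_5> = (1/12)[1*(11)*conj(2) + 1*(-5)*conj(-2) + 2*(-2)*conj(1) + 2*(8)*conj(-1) + 3*(1)*conj(0) + 3*(1)*conj(0)]
      = (1/12)[(22) + (10) + (-4) + (-16) + (0) + (0)] = 12/12 = 1
  <chi_rho, chi_6> = (1/12)[1*(11)*conj(2) + 1*(-5)*conj(2) + 2*(-2)*conj(-1) + 2*(8)*conj(-1) + 3*(1)*conj(0) + 3*(1)*conj(0)]
      = (1/12)[(22) + (-10) + (4) + (-16) + (0) + (0)] = 0/12 = 0
Dimension check: dim(rho) = sum (mult * dim) = 2*1 + 1*1 + 3*1 + 3*1 + 1*2 + 0*2 = 11 = chi_rho(e) = 11.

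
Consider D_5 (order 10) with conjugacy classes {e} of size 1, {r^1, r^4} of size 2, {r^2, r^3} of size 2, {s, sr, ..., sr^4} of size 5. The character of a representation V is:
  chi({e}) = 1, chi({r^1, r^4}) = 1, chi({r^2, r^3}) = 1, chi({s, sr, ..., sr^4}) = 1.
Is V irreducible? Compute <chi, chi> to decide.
Irreducible: <chi, chi> = 1.

Working: <chi, chi> = (1/|G|) sum_C |C| * |chi(C)|^2 = (1/10)[1*|1|^2 + 2*|1|^2 + 2*|1|^2 + 5*|1|^2]
  = (1/10)[(1) + (2) + (2) + (5)] = 10/10 = 1.
A character is irreducible iff <chi, chi> = 1, so this representation is irreducible.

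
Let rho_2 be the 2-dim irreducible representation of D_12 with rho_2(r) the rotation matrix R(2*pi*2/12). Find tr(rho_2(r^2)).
chi_{rho_2}(r^2) = 2*cos(2*pi*2*2/12) = -1

Derivation: rho_2(r^2) is rotation by angle 2*pi*2*2/12, whose trace is 2*cos(2*pi*2*2/12) = -1.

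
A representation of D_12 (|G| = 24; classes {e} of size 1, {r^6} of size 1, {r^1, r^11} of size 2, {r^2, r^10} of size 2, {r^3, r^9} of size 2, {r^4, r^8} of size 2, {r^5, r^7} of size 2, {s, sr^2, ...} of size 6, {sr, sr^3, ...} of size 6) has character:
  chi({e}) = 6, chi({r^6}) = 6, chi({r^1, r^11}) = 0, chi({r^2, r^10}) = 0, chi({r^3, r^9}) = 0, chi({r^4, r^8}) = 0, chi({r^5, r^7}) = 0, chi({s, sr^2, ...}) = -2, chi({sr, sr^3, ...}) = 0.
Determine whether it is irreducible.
Not irreducible (reducible): <chi, chi> = 4 > 1.

Details: <chi, chi> = (1/|G|) sum_C |C| * |chi(C)|^2 = (1/24)[1*|6|^2 + 1*|6|^2 + 2*|0|^2 + 2*|0|^2 + 2*|0|^2 + 2*|0|^2 + 2*|0|^2 + 6*|-2|^2 + 6*|0|^2]
  = (1/24)[(36) + (36) + (0) + (0) + (0) + (0) + (0) + (24) + (0)] = 96/24 = 4.
A character is irreducible iff <chi, chi> = 1, so this representation is reducible.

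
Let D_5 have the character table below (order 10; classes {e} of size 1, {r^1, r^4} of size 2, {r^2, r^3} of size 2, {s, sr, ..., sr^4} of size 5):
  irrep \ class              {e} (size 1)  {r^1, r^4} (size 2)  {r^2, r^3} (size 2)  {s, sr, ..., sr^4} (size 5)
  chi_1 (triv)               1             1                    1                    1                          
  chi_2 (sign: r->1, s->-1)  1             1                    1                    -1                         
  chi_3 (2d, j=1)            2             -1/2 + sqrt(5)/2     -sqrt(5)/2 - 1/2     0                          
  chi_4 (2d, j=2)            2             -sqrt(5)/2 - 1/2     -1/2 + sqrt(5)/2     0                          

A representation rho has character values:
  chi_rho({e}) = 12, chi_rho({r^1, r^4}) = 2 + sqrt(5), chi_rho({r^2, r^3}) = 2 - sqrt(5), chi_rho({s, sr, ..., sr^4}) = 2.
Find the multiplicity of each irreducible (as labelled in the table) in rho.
Multiplicities: chi_1: 3, chi_2: 1, chi_3: 3, chi_4: 1.

Use <chi_rho, chi> = (1/|G|) sum_C |C| * chi_rho(C) * conj(chi(C)) with |G| = 10 for each irreducible chi in the table:
  <chi_rho, chi_1> = (1/10)[1*(12)*conj(1) + 2*(2 + sqrt(5))*conj(1) + 2*(2 - sqrt(5))*conj(1) + 5*(2)*conj(1)]
      = (1/10)[(12) + (4 + 2*sqrt(5)) + (4 - 2*sqrt(5)) + (10)] = 30/10 = 3
  <chi_rho, chi_2> = (1/10)[1*(12)*conj(1) + 2*(2 + sqrt(5))*conj(1) + 2*(2 - sqrt(5))*conj(1) + 5*(2)*conj(-1)]
      = (1/10)[(12) + (4 + 2*sqrt(5)) + (4 - 2*sqrt(5)) + (-10)] = 10/10 = 1
  <chi_rho, chi_3> = (1/10)[1*(12)*conj(2) + 2*(2 + sqrt(5))*conj(-1/2 + sqrt(5)/2) + 2*(2 - sqrt(5))*conj(-sqrt(5)/2 - 1/2) + 5*(2)*conj(0)]
      = (1/10)[(24) + (sqrt(5) + 3) + (3 - sqrt(5)) + (0)] = 30/10 = 3
  <chi_rho, chi_4> = (1/10)[1*(12)*conj(2) + 2*(2 + sqrt(5))*conj(-sqrt(5)/2 - 1/2) + 2*(2 - sqrt(5))*conj(-1/2 + sqrt(5)/2) + 5*(2)*conj(0)]
      = (1/10)[(24) + (-7 - 3*sqrt(5)) + (-7 + 3*sqrt(5)) + (0)] = 10/10 = 1
Dimension check: dim(rho) = sum (mult * dim) = 3*1 + 1*1 + 3*2 + 1*2 = 12 = chi_rho(e) = 12.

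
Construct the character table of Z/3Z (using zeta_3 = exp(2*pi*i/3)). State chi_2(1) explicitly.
Character table of Z/3Z (irreps indexed chi_0,...,chi_2 with chi_k(m) = zeta_3^(k*m), zeta_3 = exp(2*pi*i/3)):
  irrep \ class  {0} (size 1)  {1} (size 1)    {2} (size 1)  
  chi_0          1             1               1             
  chi_1          1             exp(2*I*pi/3)   exp(-2*I*pi/3)
  chi_2          1             exp(-2*I*pi/3)  exp(2*I*pi/3) 

Spot check: chi_2(1) = zeta_3^(2*1) = zeta_3^2 = exp(-2*I*pi/3).

Details: Z/3Z is abelian, so all 3 irreducible complex representations are 1-dimensional. They are given by chi_k(m) = zeta_3^(k*m) for k = 0,...,2. Row orthogonality: sum_m chi_k(m) conj(chi_l(m)) = 3 * [k = l].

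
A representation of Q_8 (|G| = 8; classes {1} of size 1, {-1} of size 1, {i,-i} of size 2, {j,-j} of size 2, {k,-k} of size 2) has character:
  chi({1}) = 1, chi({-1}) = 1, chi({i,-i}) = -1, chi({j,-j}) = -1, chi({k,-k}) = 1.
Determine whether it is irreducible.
Irreducible: <chi, chi> = 1.

Justification: <chi, chi> = (1/|G|) sum_C |C| * |chi(C)|^2 = (1/8)[1*|1|^2 + 1*|1|^2 + 2*|-1|^2 + 2*|-1|^2 + 2*|1|^2]
  = (1/8)[(1) + (1) + (2) + (2) + (2)] = 8/8 = 1.
A character is irreducible iff <chi, chi> = 1, so this representation is irreducible.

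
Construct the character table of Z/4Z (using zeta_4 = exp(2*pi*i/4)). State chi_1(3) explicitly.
Character table of Z/4Z (irreps indexed chi_0,...,chi_3 with chi_k(m) = zeta_4^(k*m), zeta_4 = exp(2*pi*i/4)):
  irrep \ class  {0} (size 1)  {1} (size 1)  {2} (size 1)  {3} (size 1)
  chi_0          1             1             1             1           
  chi_1          1             I             -1            -I          
  chi_2          1             -1            1             -1          
  chi_3          1             -I            -1            I           

Spot check: chi_1(3) = zeta_4^(1*3) = zeta_4^3 = -I.

Working: Z/4Z is abelian, so all 4 irreducible complex representations are 1-dimensional. They are given by chi_k(m) = zeta_4^(k*m) for k = 0,...,3. Row orthogonality: sum_m chi_k(m) conj(chi_l(m)) = 4 * [k = l].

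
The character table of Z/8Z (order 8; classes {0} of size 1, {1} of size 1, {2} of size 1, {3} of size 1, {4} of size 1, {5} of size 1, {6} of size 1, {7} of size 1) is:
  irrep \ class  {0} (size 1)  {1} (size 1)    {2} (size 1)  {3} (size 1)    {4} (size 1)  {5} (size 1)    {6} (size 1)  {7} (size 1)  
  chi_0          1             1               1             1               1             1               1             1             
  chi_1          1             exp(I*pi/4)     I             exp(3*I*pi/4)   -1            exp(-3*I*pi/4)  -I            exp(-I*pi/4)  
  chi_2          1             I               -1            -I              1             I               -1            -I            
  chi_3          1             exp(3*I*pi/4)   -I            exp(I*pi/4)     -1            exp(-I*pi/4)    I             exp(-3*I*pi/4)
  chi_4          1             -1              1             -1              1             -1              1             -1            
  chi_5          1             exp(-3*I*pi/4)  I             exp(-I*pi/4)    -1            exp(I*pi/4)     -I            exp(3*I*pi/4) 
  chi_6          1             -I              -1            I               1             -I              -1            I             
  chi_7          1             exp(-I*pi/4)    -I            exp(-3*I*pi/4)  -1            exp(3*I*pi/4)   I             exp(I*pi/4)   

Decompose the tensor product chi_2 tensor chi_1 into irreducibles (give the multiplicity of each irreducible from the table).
chi_2 tensor chi_1 = chi_3 (all other irreducibles have multiplicity 0).

Derivation: The character of a tensor product is the pointwise product (chi_2 * chi_1)(C) = chi_2(C) * chi_1(C):
  {0}: (1)*(1), {1}: (I)*(exp(I*pi/4)), {2}: (-1)*(I), {3}: (-I)*(exp(3*I*pi/4)), {4}: (1)*(-1), {5}: (I)*(exp(-3*I*pi/4)), {6}: (-1)*(-I), {7}: (-I)*(exp(-I*pi/4))
so (chi_2 * chi_1) takes values
  {0} -> 1, {1} -> exp(3*I*pi/4), {2} -> -I, {3} -> -exp(-3*I*pi/4), {4} -> -1, {5} -> exp(-I*pi/4), {6} -> I, {7} -> -exp(I*pi/4).
Now take the inner product of this character with each irreducible chi from the table, <chi_2*chi_1, chi> = (1/8) sum_C |C| (chi_2*chi_1)(C) conj(chi(C)):
  <chi_2*chi_1, chi_0> = (1/8)[1*(1)*conj(1) + 1*(exp(3*I*pi/4))*conj(1) + 1*(-I)*conj(1) + 1*(-exp(-3*I*pi/4))*conj(1) + 1*(-1)*conj(1) + 1*(exp(-I*pi/4))*conj(1) + 1*(I)*conj(1) + 1*(-exp(I*pi/4))*conj(1)]
      = (1/8)[(1) + (exp(3*I*pi/4)) + (-I) + (-exp(-3*I*pi/4)) + (-1) + (exp(-I*pi/4)) + (I) + (-exp(I*pi/4))] = 0/8 = 0
  <chi_2*chi_1, chi_1> = (1/8)[1*(1)*conj(1) + 1*(exp(3*I*pi/4))*conj(exp(I*pi/4)) + 1*(-I)*conj(I) + 1*(-exp(-3*I*pi/4))*conj(exp(3*I*pi/4)) + 1*(-1)*conj(-1) + 1*(exp(-I*pi/4))*conj(exp(-3*I*pi/4)) + 1*(I)*conj(-I) + 1*(-exp(I*pi/4))*conj(exp(-I*pi/4))]
      = (1/8)[(1) + (I) + (-1) + (-I) + (1) + (I) + (-1) + (-I)] = 0/8 = 0
  <chi_2*chi_1, chi_2> = (1/8)[1*(1)*conj(1) + 1*(exp(3*I*pi/4))*conj(I) + 1*(-I)*conj(-1) + 1*(-exp(-3*I*pi/4))*conj(-I) + 1*(-1)*conj(1) + 1*(exp(-I*pi/4))*conj(I) + 1*(I)*conj(-1) + 1*(-exp(I*pi/4))*conj(-I)]
      = (1/8)[(1) + (-exp(-3*I*pi/4)) + (I) + (-exp(-I*pi/4)) + (-1) + (-exp(I*pi/4)) + (-I) + (-exp(3*I*pi/4))] = 0/8 = 0
  <chi_2*chi_1, chi_3> = (1/8)[1*(1)*conj(1) + 1*(exp(3*I*pi/4))*conj(exp(3*I*pi/4)) + 1*(-I)*conj(-I) + 1*(-exp(-3*I*pi/4))*conj(exp(I*pi/4)) + 1*(-1)*conj(-1) + 1*(exp(-I*pi/4))*conj(exp(-I*pi/4)) + 1*(I)*conj(I) + 1*(-exp(I*pi/4))*conj(exp(-3*I*pi/4))]
      = (1/8)[(1) + (1) + (1) + (1) + (1) + (1) + (1) + (1)] = 8/8 = 1
  <chi_2*chi_1, chi_4> = (1/8)[1*(1)*conj(1) + 1*(exp(3*I*pi/4))*conj(-1) + 1*(-I)*conj(1) + 1*(-exp(-3*I*pi/4))*conj(-1) + 1*(-1)*conj(1) + 1*(exp(-I*pi/4))*conj(-1) + 1*(I)*conj(1) + 1*(-exp(I*pi/4))*conj(-1)]
      = (1/8)[(1) + (-exp(3*I*pi/4)) + (-I) + (exp(-3*I*pi/4)) + (-1) + (-exp(-I*pi/4)) + (I) + (exp(I*pi/4))] = 0/8 = 0
  <chi_2*chi_1, chi_5> = (1/8)[1*(1)*conj(1) + 1*(exp(3*I*pi/4))*conj(exp(-3*I*pi/4)) + 1*(-I)*conj(I) + 1*(-exp(-3*I*pi/4))*conj(exp(-I*pi/4)) + 1*(-1)*conj(-1) + 1*(exp(-I*pi/4))*conj(exp(I*pi/4)) + 1*(I)*conj(-I) + 1*(-exp(I*pi/4))*conj(exp(3*I*pi/4))]
      = (1/8)[(1) + (-I) + (-1) + (I) + (1) + (-I) + (-1) + (I)] = 0/8 = 0
  <chi_2*chi_1, chi_6> = (1/8)[1*(1)*conj(1) + 1*(exp(3*I*pi/4))*conj(-I) + 1*(-I)*conj(-1) + 1*(-exp(-3*I*pi/4))*conj(I) + 1*(-1)*conj(1) + 1*(exp(-I*pi/4))*conj(-I) + 1*(I)*conj(-1) + 1*(-exp(I*pi/4))*conj(I)]
      = (1/8)[(1) + (exp(-3*I*pi/4)) + (I) + (exp(-I*pi/4)) + (-1) + (exp(I*pi/4)) + (-I) + (exp(3*I*pi/4))] = 0/8 = 0
  <chi_2*chi_1, chi_7> = (1/8)[1*(1)*conj(1) + 1*(exp(3*I*pi/4))*conj(exp(-I*pi/4)) + 1*(-I)*conj(-I) + 1*(-exp(-3*I*pi/4))*conj(exp(-3*I*pi/4)) + 1*(-1)*conj(-1) + 1*(exp(-I*pi/4))*conj(exp(3*I*pi/4)) + 1*(I)*conj(I) + 1*(-exp(I*pi/4))*conj(exp(I*pi/4))]
      = (1/8)[(1) + (-1) + (1) + (-1) + (1) + (-1) + (1) + (-1)] = 0/8 = 0
(Exp terms are combined using exp(i*s)*conj(exp(i*t)) = exp(i*(s-t)), and sums of them are collapsed using the identity that for every m > 1 the m distinct m-th roots of unity sum to 0, e.g. 1 + exp(2*I*pi/3) + exp(-2*I*pi/3) = 0.)
Hence the multiplicities are chi_3: 1. Dimension check: dim(chi_2)*dim(chi_1) = 1*1 = 1 and sum (mult * dim) = 1*1 = 1.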